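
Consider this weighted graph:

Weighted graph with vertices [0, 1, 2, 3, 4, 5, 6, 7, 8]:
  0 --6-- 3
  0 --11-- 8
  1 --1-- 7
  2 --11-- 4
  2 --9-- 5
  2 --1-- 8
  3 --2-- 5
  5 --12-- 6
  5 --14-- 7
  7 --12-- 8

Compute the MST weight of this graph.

Applying Kruskal's algorithm (sort edges by weight, add if no cycle):
  Add (1,7) w=1
  Add (2,8) w=1
  Add (3,5) w=2
  Add (0,3) w=6
  Add (2,5) w=9
  Skip (0,8) w=11 (creates cycle)
  Add (2,4) w=11
  Add (5,6) w=12
  Add (7,8) w=12
  Skip (5,7) w=14 (creates cycle)
MST weight = 54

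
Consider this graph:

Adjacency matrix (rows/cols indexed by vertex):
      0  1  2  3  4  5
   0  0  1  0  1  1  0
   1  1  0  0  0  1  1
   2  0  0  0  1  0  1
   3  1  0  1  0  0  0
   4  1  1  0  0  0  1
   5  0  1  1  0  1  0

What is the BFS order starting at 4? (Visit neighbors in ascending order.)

BFS from vertex 4 (neighbors processed in ascending order):
Visit order: 4, 0, 1, 5, 3, 2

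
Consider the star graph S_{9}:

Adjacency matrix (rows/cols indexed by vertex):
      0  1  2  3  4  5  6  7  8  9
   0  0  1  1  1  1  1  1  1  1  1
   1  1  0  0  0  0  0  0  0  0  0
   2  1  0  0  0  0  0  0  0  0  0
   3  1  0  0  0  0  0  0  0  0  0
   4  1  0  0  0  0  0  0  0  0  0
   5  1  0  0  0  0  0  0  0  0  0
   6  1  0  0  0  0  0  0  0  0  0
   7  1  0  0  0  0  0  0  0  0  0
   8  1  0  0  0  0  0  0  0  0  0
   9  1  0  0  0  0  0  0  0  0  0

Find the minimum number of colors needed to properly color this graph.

S_{9} has one hub adjacent to 9 leaves; leaves are pairwise non-adjacent.
Color the hub 0 and every leaf 1.
Chromatic number = 2.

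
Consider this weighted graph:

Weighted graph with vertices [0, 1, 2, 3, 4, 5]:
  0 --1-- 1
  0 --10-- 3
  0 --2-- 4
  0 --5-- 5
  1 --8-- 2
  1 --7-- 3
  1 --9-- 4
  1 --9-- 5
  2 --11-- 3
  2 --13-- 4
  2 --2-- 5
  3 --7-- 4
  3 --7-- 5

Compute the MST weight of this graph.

Applying Kruskal's algorithm (sort edges by weight, add if no cycle):
  Add (0,1) w=1
  Add (0,4) w=2
  Add (2,5) w=2
  Add (0,5) w=5
  Add (1,3) w=7
  Skip (3,5) w=7 (creates cycle)
  Skip (3,4) w=7 (creates cycle)
  Skip (1,2) w=8 (creates cycle)
  Skip (1,5) w=9 (creates cycle)
  Skip (1,4) w=9 (creates cycle)
  Skip (0,3) w=10 (creates cycle)
  Skip (2,3) w=11 (creates cycle)
  Skip (2,4) w=13 (creates cycle)
MST weight = 17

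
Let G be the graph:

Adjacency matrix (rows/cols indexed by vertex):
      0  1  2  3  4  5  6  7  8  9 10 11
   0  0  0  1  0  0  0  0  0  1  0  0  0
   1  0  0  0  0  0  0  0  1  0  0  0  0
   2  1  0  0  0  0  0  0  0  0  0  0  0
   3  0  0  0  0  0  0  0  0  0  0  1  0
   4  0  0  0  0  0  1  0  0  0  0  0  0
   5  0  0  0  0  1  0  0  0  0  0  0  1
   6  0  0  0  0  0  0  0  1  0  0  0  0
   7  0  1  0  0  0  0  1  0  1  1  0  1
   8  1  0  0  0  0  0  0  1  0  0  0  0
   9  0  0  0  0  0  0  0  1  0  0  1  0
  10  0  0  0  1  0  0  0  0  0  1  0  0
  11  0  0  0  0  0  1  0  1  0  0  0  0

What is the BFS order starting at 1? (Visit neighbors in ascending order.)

BFS from vertex 1 (neighbors processed in ascending order):
Visit order: 1, 7, 6, 8, 9, 11, 0, 10, 5, 2, 3, 4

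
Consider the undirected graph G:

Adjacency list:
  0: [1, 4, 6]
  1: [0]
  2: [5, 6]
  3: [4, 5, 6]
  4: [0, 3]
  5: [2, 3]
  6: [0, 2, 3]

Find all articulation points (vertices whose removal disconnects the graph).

An articulation point is a vertex whose removal disconnects the graph.
Articulation points: [0]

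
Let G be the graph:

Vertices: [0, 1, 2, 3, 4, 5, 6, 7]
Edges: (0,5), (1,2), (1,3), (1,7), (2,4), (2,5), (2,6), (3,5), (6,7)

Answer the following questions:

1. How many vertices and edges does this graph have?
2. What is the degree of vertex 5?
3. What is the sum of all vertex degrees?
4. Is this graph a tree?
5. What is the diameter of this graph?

Count: 8 vertices, 9 edges.
Vertex 5 has neighbors [0, 2, 3], degree = 3.
Handshaking lemma: 2 * 9 = 18.
A tree on 8 vertices has 7 edges. This graph has 9 edges (2 extra). Not a tree.
Diameter (longest shortest path) = 4.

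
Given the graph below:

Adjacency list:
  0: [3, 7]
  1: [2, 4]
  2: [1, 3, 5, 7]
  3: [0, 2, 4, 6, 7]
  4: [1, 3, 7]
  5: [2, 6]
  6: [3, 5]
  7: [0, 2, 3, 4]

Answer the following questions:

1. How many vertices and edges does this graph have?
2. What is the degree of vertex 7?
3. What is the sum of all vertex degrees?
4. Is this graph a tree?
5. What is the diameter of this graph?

Count: 8 vertices, 12 edges.
Vertex 7 has neighbors [0, 2, 3, 4], degree = 4.
Handshaking lemma: 2 * 12 = 24.
A tree on 8 vertices has 7 edges. This graph has 12 edges (5 extra). Not a tree.
Diameter (longest shortest path) = 3.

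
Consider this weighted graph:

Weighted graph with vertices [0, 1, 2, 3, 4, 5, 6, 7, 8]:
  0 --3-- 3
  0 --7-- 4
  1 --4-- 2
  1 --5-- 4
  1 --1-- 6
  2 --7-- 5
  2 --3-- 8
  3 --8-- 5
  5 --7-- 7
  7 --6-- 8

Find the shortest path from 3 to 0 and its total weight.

Using Dijkstra's algorithm from vertex 3:
Shortest path: 3 -> 0
Total weight: 3 = 3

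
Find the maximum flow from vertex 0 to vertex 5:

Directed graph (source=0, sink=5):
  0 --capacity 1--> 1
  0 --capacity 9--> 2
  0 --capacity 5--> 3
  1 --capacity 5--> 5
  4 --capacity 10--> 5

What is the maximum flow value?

Computing max flow:
  Flow on (0->1): 1/1
  Flow on (1->5): 1/5
Maximum flow = 1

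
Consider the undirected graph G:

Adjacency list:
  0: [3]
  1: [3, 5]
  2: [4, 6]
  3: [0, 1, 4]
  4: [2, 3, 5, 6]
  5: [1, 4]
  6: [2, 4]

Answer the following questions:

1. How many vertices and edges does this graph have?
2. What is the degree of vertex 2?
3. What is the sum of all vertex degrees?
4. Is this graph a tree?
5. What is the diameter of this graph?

Count: 7 vertices, 8 edges.
Vertex 2 has neighbors [4, 6], degree = 2.
Handshaking lemma: 2 * 8 = 16.
A tree on 7 vertices has 6 edges. This graph has 8 edges (2 extra). Not a tree.
Diameter (longest shortest path) = 3.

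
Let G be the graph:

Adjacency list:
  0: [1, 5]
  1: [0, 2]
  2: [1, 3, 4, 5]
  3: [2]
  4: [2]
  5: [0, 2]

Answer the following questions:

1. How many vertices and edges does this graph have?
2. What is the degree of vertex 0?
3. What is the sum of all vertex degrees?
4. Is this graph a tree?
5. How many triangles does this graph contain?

Count: 6 vertices, 6 edges.
Vertex 0 has neighbors [1, 5], degree = 2.
Handshaking lemma: 2 * 6 = 12.
A tree on 6 vertices has 5 edges. This graph has 6 edges (1 extra). Not a tree.
Number of triangles = 0.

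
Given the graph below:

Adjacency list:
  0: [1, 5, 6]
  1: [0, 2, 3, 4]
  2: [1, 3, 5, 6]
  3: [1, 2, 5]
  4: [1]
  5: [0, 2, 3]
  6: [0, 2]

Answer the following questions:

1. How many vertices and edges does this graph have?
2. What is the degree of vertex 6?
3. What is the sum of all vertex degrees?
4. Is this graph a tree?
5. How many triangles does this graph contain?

Count: 7 vertices, 10 edges.
Vertex 6 has neighbors [0, 2], degree = 2.
Handshaking lemma: 2 * 10 = 20.
A tree on 7 vertices has 6 edges. This graph has 10 edges (4 extra). Not a tree.
Number of triangles = 2.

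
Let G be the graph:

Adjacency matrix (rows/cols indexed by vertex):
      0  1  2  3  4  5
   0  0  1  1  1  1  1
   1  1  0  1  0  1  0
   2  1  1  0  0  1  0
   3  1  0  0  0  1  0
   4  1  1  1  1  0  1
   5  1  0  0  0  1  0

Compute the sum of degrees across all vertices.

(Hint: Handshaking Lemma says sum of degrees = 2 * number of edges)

Count edges: 10 edges.
By Handshaking Lemma: sum of degrees = 2 * 10 = 20.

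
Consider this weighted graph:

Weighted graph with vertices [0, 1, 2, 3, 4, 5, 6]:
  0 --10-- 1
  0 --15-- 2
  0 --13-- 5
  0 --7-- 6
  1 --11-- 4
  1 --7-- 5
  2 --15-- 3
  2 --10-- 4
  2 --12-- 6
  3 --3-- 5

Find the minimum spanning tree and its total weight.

Applying Kruskal's algorithm (sort edges by weight, add if no cycle):
  Add (3,5) w=3
  Add (0,6) w=7
  Add (1,5) w=7
  Add (0,1) w=10
  Add (2,4) w=10
  Add (1,4) w=11
  Skip (2,6) w=12 (creates cycle)
  Skip (0,5) w=13 (creates cycle)
  Skip (0,2) w=15 (creates cycle)
  Skip (2,3) w=15 (creates cycle)
MST weight = 48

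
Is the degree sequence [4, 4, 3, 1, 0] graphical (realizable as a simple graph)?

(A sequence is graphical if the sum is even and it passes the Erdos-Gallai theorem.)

Sum of degrees = 12. Sum is even but fails Erdos-Gallai. The sequence is NOT graphical.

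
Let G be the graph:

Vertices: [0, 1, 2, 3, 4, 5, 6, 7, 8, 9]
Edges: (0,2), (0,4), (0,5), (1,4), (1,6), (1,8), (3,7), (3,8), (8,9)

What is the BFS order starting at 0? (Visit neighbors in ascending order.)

BFS from vertex 0 (neighbors processed in ascending order):
Visit order: 0, 2, 4, 5, 1, 6, 8, 3, 9, 7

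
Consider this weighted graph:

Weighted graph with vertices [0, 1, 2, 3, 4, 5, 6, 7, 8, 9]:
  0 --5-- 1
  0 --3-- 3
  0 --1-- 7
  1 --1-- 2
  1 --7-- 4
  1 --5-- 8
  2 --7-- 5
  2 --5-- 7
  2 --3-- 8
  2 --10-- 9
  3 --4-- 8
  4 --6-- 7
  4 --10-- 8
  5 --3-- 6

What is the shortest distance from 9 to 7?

Using Dijkstra's algorithm from vertex 9:
Shortest path: 9 -> 2 -> 7
Total weight: 10 + 5 = 15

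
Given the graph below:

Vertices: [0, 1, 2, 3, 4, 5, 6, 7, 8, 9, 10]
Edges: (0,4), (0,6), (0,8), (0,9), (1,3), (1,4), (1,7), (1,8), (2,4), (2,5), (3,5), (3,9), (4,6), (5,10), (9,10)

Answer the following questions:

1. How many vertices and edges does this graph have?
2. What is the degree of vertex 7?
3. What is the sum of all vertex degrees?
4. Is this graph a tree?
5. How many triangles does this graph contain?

Count: 11 vertices, 15 edges.
Vertex 7 has neighbors [1], degree = 1.
Handshaking lemma: 2 * 15 = 30.
A tree on 11 vertices has 10 edges. This graph has 15 edges (5 extra). Not a tree.
Number of triangles = 1.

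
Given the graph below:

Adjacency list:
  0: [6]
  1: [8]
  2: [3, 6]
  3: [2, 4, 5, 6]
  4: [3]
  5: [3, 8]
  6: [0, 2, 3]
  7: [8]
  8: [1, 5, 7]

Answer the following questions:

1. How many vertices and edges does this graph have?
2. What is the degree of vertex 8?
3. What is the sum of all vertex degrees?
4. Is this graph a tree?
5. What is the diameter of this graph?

Count: 9 vertices, 9 edges.
Vertex 8 has neighbors [1, 5, 7], degree = 3.
Handshaking lemma: 2 * 9 = 18.
A tree on 9 vertices has 8 edges. This graph has 9 edges (1 extra). Not a tree.
Diameter (longest shortest path) = 5.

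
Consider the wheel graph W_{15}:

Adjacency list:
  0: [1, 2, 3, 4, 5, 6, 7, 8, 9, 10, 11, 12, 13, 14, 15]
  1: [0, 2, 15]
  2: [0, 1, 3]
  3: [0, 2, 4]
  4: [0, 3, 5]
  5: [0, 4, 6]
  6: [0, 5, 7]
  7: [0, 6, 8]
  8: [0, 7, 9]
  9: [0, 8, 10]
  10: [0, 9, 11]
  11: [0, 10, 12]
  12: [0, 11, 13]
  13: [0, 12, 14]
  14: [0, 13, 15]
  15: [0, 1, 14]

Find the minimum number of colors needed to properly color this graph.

W_{15} = C_{15} plus a hub adjacent to every cycle vertex.
The outer cycle needs 3 colors (odd cycle); the hub is adjacent to all of them so needs a fresh color.
Chromatic number = 3 + 1 = 4.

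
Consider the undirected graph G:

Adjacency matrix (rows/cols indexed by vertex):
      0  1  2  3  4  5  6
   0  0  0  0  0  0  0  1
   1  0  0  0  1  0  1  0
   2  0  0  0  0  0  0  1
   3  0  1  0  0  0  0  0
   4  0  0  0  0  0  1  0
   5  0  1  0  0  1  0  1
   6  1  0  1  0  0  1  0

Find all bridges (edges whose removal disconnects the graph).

A bridge is an edge whose removal increases the number of connected components.
Bridges found: (0,6), (1,3), (1,5), (2,6), (4,5), (5,6)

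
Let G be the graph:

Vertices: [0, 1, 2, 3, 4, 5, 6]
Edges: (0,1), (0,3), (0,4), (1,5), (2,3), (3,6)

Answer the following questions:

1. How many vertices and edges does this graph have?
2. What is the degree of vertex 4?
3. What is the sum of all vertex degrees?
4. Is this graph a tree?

Count: 7 vertices, 6 edges.
Vertex 4 has neighbors [0], degree = 1.
Handshaking lemma: 2 * 6 = 12.
A graph is a tree iff it is connected and has exactly n-1 edges. This graph is connected (all 7 vertices in one component) and has 7-1 = 6 edges. It is a tree.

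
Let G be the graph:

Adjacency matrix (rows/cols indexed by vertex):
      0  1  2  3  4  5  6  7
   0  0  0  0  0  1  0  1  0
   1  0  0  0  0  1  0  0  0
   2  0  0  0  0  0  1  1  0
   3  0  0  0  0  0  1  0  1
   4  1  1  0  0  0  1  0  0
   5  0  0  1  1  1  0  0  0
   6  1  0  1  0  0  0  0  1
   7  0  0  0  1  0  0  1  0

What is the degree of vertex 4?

Vertex 4 has neighbors [0, 1, 5], so deg(4) = 3.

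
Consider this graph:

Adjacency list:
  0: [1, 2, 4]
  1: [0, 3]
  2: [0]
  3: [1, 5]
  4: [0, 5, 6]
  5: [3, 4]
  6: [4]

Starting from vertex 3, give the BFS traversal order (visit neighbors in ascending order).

BFS from vertex 3 (neighbors processed in ascending order):
Visit order: 3, 1, 5, 0, 4, 2, 6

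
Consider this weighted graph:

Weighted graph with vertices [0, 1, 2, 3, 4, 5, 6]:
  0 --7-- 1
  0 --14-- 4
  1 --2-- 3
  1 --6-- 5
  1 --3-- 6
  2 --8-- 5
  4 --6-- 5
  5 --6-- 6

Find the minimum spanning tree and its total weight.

Applying Kruskal's algorithm (sort edges by weight, add if no cycle):
  Add (1,3) w=2
  Add (1,6) w=3
  Add (1,5) w=6
  Add (4,5) w=6
  Skip (5,6) w=6 (creates cycle)
  Add (0,1) w=7
  Add (2,5) w=8
  Skip (0,4) w=14 (creates cycle)
MST weight = 32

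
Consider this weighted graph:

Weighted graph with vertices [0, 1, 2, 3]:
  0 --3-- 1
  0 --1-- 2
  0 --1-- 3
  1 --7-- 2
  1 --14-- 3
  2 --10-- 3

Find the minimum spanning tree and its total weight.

Applying Kruskal's algorithm (sort edges by weight, add if no cycle):
  Add (0,2) w=1
  Add (0,3) w=1
  Add (0,1) w=3
  Skip (1,2) w=7 (creates cycle)
  Skip (2,3) w=10 (creates cycle)
  Skip (1,3) w=14 (creates cycle)
MST weight = 5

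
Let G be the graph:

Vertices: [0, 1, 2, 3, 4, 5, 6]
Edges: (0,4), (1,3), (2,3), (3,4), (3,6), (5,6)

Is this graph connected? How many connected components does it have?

Checking connectivity: the graph has 1 connected component(s).
All vertices are reachable from each other. The graph IS connected.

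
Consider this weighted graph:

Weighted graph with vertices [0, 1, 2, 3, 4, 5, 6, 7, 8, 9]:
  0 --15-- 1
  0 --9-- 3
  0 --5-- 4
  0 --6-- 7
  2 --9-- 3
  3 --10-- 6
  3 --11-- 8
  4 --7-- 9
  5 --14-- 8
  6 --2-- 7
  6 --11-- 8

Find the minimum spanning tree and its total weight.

Applying Kruskal's algorithm (sort edges by weight, add if no cycle):
  Add (6,7) w=2
  Add (0,4) w=5
  Add (0,7) w=6
  Add (4,9) w=7
  Add (0,3) w=9
  Add (2,3) w=9
  Skip (3,6) w=10 (creates cycle)
  Add (3,8) w=11
  Skip (6,8) w=11 (creates cycle)
  Add (5,8) w=14
  Add (0,1) w=15
MST weight = 78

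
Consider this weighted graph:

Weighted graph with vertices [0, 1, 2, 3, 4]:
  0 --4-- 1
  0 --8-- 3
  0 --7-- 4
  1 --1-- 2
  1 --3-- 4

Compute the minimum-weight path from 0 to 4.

Using Dijkstra's algorithm from vertex 0:
Shortest path: 0 -> 4
Total weight: 7 = 7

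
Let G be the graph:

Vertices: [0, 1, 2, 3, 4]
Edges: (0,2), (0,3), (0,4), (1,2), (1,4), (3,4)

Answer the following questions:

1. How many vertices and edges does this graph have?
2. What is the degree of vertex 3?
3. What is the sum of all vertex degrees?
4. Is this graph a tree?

Count: 5 vertices, 6 edges.
Vertex 3 has neighbors [0, 4], degree = 2.
Handshaking lemma: 2 * 6 = 12.
A tree on 5 vertices has 4 edges. This graph has 6 edges (2 extra). Not a tree.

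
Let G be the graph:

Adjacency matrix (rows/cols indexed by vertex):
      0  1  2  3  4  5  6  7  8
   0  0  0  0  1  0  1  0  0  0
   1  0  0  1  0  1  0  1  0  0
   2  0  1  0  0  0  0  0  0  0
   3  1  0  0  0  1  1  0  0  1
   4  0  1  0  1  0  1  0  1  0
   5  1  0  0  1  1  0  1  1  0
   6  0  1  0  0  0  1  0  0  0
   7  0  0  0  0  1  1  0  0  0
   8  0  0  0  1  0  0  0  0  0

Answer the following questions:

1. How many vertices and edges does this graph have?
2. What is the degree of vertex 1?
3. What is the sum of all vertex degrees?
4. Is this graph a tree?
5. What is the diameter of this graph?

Count: 9 vertices, 12 edges.
Vertex 1 has neighbors [2, 4, 6], degree = 3.
Handshaking lemma: 2 * 12 = 24.
A tree on 9 vertices has 8 edges. This graph has 12 edges (4 extra). Not a tree.
Diameter (longest shortest path) = 4.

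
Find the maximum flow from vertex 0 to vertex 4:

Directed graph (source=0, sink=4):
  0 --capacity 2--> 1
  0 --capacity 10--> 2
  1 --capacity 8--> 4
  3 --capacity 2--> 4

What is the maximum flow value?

Computing max flow:
  Flow on (0->1): 2/2
  Flow on (1->4): 2/8
Maximum flow = 2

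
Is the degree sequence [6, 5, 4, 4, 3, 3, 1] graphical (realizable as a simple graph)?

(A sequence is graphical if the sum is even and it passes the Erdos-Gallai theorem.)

Sum of degrees = 26. Sum is even and passes Erdos-Gallai. The sequence IS graphical.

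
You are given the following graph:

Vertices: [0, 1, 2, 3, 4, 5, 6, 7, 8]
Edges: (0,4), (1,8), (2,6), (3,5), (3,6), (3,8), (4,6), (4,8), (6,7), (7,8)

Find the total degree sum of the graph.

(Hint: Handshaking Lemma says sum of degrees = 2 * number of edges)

Count edges: 10 edges.
By Handshaking Lemma: sum of degrees = 2 * 10 = 20.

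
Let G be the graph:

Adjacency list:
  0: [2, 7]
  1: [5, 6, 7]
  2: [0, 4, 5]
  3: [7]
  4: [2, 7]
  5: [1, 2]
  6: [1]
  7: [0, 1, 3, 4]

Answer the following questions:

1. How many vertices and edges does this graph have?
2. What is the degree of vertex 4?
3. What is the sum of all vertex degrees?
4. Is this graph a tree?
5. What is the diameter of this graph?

Count: 8 vertices, 9 edges.
Vertex 4 has neighbors [2, 7], degree = 2.
Handshaking lemma: 2 * 9 = 18.
A tree on 8 vertices has 7 edges. This graph has 9 edges (2 extra). Not a tree.
Diameter (longest shortest path) = 3.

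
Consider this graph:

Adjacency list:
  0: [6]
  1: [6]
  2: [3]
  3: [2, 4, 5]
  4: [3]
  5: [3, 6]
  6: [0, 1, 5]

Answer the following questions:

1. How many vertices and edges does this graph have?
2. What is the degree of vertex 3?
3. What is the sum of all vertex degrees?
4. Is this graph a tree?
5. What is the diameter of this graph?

Count: 7 vertices, 6 edges.
Vertex 3 has neighbors [2, 4, 5], degree = 3.
Handshaking lemma: 2 * 6 = 12.
A graph is a tree iff it is connected and has exactly n-1 edges. This graph is connected (all 7 vertices in one component) and has 7-1 = 6 edges. It is a tree.
Diameter (longest shortest path) = 4.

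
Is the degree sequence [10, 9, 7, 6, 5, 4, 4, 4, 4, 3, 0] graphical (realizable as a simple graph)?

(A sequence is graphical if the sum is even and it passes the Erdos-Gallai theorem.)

Sum of degrees = 56. Sum is even but fails Erdos-Gallai. The sequence is NOT graphical.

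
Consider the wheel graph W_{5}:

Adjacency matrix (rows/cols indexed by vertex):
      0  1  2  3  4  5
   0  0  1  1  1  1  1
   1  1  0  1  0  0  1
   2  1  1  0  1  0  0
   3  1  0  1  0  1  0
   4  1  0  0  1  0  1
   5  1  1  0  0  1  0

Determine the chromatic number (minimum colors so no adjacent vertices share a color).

W_{5} = C_{5} plus a hub adjacent to every cycle vertex.
The outer cycle needs 3 colors (odd cycle); the hub is adjacent to all of them so needs a fresh color.
Chromatic number = 3 + 1 = 4.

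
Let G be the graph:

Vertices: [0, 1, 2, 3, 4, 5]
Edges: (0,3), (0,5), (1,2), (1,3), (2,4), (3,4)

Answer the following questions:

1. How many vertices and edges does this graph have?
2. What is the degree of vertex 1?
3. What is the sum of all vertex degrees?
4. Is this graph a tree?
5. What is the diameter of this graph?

Count: 6 vertices, 6 edges.
Vertex 1 has neighbors [2, 3], degree = 2.
Handshaking lemma: 2 * 6 = 12.
A tree on 6 vertices has 5 edges. This graph has 6 edges (1 extra). Not a tree.
Diameter (longest shortest path) = 4.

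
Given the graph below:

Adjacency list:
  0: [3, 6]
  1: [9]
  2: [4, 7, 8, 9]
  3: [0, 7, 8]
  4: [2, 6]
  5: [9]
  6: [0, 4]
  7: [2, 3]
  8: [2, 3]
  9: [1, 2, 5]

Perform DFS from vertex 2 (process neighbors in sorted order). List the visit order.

DFS from vertex 2 (neighbors processed in ascending order):
Visit order: 2, 4, 6, 0, 3, 7, 8, 9, 1, 5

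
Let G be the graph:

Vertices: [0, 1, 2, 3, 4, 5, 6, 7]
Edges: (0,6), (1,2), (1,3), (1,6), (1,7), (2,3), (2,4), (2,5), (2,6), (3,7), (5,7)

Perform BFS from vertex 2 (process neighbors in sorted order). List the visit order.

BFS from vertex 2 (neighbors processed in ascending order):
Visit order: 2, 1, 3, 4, 5, 6, 7, 0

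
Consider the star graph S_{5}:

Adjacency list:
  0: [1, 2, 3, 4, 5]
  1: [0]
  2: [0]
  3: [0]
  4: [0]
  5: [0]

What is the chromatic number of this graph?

S_{5} has one hub adjacent to 5 leaves; leaves are pairwise non-adjacent.
Color the hub 0 and every leaf 1.
Chromatic number = 2.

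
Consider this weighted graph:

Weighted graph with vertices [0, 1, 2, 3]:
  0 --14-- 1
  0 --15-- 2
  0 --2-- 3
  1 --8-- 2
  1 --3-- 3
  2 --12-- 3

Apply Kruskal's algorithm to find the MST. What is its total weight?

Applying Kruskal's algorithm (sort edges by weight, add if no cycle):
  Add (0,3) w=2
  Add (1,3) w=3
  Add (1,2) w=8
  Skip (2,3) w=12 (creates cycle)
  Skip (0,1) w=14 (creates cycle)
  Skip (0,2) w=15 (creates cycle)
MST weight = 13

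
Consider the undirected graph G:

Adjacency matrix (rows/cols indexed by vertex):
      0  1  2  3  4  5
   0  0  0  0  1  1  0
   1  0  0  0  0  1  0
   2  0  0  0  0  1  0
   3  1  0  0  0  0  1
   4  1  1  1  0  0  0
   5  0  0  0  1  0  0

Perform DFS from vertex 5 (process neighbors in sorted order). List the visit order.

DFS from vertex 5 (neighbors processed in ascending order):
Visit order: 5, 3, 0, 4, 1, 2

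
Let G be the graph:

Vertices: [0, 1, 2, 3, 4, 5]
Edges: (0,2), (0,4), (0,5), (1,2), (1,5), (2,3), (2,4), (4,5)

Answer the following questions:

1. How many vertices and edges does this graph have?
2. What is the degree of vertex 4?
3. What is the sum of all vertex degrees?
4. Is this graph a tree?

Count: 6 vertices, 8 edges.
Vertex 4 has neighbors [0, 2, 5], degree = 3.
Handshaking lemma: 2 * 8 = 16.
A tree on 6 vertices has 5 edges. This graph has 8 edges (3 extra). Not a tree.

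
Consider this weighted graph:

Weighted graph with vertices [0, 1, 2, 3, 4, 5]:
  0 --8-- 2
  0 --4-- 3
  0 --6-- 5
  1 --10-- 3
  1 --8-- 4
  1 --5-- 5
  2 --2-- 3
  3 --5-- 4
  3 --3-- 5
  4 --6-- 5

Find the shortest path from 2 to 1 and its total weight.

Using Dijkstra's algorithm from vertex 2:
Shortest path: 2 -> 3 -> 5 -> 1
Total weight: 2 + 3 + 5 = 10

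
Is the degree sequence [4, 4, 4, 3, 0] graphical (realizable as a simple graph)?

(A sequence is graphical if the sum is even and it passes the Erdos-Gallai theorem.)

Sum of degrees = 15. Sum is odd, so the sequence is NOT graphical.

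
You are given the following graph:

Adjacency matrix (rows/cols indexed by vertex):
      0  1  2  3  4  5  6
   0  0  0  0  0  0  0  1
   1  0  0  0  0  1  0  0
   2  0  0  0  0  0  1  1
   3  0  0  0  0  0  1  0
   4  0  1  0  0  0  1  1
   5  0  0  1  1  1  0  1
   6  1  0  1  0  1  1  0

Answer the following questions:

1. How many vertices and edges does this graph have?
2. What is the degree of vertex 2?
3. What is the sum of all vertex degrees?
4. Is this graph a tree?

Count: 7 vertices, 8 edges.
Vertex 2 has neighbors [5, 6], degree = 2.
Handshaking lemma: 2 * 8 = 16.
A tree on 7 vertices has 6 edges. This graph has 8 edges (2 extra). Not a tree.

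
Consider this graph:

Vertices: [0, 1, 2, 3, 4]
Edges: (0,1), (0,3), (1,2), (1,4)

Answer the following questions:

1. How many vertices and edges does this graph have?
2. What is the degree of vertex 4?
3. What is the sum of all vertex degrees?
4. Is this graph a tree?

Count: 5 vertices, 4 edges.
Vertex 4 has neighbors [1], degree = 1.
Handshaking lemma: 2 * 4 = 8.
A graph is a tree iff it is connected and has exactly n-1 edges. This graph is connected (all 5 vertices in one component) and has 5-1 = 4 edges. It is a tree.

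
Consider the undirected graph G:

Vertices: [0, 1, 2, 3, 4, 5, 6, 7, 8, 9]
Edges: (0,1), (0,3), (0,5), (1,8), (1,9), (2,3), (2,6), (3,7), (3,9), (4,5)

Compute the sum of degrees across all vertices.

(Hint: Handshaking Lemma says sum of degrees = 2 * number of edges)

Count edges: 10 edges.
By Handshaking Lemma: sum of degrees = 2 * 10 = 20.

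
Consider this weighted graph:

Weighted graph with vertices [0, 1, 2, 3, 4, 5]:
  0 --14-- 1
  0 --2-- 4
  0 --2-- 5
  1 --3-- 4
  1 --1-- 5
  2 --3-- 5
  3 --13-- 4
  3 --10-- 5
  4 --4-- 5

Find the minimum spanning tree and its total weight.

Applying Kruskal's algorithm (sort edges by weight, add if no cycle):
  Add (1,5) w=1
  Add (0,4) w=2
  Add (0,5) w=2
  Skip (1,4) w=3 (creates cycle)
  Add (2,5) w=3
  Skip (4,5) w=4 (creates cycle)
  Add (3,5) w=10
  Skip (3,4) w=13 (creates cycle)
  Skip (0,1) w=14 (creates cycle)
MST weight = 18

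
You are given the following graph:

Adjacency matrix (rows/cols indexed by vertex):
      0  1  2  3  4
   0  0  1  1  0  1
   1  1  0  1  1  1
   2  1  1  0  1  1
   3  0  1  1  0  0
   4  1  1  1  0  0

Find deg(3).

Vertex 3 has neighbors [1, 2], so deg(3) = 2.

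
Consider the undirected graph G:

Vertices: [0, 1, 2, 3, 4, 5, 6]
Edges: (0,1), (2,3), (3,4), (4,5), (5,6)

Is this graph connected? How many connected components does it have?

Checking connectivity: the graph has 2 connected component(s).
Components: [[0, 1], [2, 3, 4, 5, 6]]. The graph is NOT connected.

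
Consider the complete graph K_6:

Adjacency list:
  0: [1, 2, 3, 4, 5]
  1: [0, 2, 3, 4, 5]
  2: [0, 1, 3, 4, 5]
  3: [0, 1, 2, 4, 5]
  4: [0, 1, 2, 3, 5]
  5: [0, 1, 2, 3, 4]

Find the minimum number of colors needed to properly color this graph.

In K_6, every vertex is adjacent to every other vertex.
Each vertex needs a unique color.
Chromatic number = 6.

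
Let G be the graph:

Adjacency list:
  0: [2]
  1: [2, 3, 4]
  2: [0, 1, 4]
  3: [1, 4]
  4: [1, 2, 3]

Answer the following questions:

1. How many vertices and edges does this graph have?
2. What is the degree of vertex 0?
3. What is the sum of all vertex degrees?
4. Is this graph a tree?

Count: 5 vertices, 6 edges.
Vertex 0 has neighbors [2], degree = 1.
Handshaking lemma: 2 * 6 = 12.
A tree on 5 vertices has 4 edges. This graph has 6 edges (2 extra). Not a tree.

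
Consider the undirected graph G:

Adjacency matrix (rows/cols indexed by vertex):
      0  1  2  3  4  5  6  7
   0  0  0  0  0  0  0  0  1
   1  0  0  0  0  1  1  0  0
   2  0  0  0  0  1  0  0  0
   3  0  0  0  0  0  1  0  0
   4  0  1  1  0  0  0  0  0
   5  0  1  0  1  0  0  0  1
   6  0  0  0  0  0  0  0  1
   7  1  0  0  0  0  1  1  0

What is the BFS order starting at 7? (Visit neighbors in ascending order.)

BFS from vertex 7 (neighbors processed in ascending order):
Visit order: 7, 0, 5, 6, 1, 3, 4, 2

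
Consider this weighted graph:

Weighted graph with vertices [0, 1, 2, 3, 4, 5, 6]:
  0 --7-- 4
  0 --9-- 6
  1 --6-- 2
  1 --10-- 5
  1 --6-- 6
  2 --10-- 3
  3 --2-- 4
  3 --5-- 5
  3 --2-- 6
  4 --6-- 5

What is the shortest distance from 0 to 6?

Using Dijkstra's algorithm from vertex 0:
Shortest path: 0 -> 6
Total weight: 9 = 9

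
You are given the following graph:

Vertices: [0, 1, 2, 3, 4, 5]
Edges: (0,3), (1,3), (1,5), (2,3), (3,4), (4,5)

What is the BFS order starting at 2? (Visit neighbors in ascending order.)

BFS from vertex 2 (neighbors processed in ascending order):
Visit order: 2, 3, 0, 1, 4, 5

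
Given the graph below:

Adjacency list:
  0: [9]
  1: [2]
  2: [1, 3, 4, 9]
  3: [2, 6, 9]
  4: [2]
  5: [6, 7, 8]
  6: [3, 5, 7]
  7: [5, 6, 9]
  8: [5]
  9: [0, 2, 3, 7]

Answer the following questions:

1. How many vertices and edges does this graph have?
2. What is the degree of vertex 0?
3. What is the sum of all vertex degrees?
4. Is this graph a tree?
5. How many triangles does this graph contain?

Count: 10 vertices, 12 edges.
Vertex 0 has neighbors [9], degree = 1.
Handshaking lemma: 2 * 12 = 24.
A tree on 10 vertices has 9 edges. This graph has 12 edges (3 extra). Not a tree.
Number of triangles = 2.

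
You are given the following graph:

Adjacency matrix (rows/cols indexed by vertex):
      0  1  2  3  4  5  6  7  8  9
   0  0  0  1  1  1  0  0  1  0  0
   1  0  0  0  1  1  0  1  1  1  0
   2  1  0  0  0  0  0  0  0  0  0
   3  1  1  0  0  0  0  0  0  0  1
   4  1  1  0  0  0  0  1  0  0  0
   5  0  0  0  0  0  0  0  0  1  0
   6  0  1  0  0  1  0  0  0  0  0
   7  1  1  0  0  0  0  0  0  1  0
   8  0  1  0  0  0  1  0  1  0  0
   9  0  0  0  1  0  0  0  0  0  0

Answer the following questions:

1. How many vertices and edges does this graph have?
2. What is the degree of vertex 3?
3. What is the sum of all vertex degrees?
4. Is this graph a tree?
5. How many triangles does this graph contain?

Count: 10 vertices, 13 edges.
Vertex 3 has neighbors [0, 1, 9], degree = 3.
Handshaking lemma: 2 * 13 = 26.
A tree on 10 vertices has 9 edges. This graph has 13 edges (4 extra). Not a tree.
Number of triangles = 2.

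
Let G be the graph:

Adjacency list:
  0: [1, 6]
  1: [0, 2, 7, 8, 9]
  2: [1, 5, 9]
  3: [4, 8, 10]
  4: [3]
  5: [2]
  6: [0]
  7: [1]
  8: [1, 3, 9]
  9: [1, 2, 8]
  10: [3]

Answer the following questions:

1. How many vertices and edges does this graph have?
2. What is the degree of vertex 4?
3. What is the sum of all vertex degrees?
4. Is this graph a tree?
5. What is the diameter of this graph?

Count: 11 vertices, 12 edges.
Vertex 4 has neighbors [3], degree = 1.
Handshaking lemma: 2 * 12 = 24.
A tree on 11 vertices has 10 edges. This graph has 12 edges (2 extra). Not a tree.
Diameter (longest shortest path) = 5.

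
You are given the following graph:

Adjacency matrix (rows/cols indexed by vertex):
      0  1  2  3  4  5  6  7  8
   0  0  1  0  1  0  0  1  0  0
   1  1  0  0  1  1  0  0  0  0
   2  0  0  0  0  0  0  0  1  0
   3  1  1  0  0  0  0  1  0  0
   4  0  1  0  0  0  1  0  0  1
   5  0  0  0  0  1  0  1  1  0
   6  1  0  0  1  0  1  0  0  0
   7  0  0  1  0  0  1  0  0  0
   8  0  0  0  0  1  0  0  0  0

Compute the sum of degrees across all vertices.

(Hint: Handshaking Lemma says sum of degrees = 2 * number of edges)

Count edges: 11 edges.
By Handshaking Lemma: sum of degrees = 2 * 11 = 22.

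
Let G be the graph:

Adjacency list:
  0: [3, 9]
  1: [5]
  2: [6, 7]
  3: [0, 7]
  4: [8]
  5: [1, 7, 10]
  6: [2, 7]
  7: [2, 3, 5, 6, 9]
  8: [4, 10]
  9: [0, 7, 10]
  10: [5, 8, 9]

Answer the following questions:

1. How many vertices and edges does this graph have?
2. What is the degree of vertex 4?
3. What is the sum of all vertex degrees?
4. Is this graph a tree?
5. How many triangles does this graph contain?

Count: 11 vertices, 13 edges.
Vertex 4 has neighbors [8], degree = 1.
Handshaking lemma: 2 * 13 = 26.
A tree on 11 vertices has 10 edges. This graph has 13 edges (3 extra). Not a tree.
Number of triangles = 1.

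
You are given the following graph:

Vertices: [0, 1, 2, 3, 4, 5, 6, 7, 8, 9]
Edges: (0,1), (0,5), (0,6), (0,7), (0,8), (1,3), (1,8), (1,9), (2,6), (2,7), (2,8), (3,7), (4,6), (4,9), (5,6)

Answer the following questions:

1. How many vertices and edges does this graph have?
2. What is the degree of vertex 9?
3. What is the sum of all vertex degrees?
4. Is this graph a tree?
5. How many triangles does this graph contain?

Count: 10 vertices, 15 edges.
Vertex 9 has neighbors [1, 4], degree = 2.
Handshaking lemma: 2 * 15 = 30.
A tree on 10 vertices has 9 edges. This graph has 15 edges (6 extra). Not a tree.
Number of triangles = 2.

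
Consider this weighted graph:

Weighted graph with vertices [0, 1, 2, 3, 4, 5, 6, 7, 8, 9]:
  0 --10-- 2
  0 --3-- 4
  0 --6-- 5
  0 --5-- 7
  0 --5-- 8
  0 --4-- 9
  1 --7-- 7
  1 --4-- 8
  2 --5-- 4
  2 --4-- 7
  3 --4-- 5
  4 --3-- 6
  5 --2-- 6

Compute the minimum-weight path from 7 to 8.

Using Dijkstra's algorithm from vertex 7:
Shortest path: 7 -> 0 -> 8
Total weight: 5 + 5 = 10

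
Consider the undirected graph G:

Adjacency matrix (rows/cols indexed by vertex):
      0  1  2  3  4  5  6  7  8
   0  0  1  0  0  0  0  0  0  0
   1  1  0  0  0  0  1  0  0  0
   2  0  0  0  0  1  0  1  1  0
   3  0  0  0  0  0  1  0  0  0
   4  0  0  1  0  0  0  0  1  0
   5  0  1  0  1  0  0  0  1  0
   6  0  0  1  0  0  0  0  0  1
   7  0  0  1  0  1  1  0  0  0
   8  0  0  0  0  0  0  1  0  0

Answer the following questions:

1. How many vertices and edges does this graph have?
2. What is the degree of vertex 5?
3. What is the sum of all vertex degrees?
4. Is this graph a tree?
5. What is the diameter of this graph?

Count: 9 vertices, 9 edges.
Vertex 5 has neighbors [1, 3, 7], degree = 3.
Handshaking lemma: 2 * 9 = 18.
A tree on 9 vertices has 8 edges. This graph has 9 edges (1 extra). Not a tree.
Diameter (longest shortest path) = 6.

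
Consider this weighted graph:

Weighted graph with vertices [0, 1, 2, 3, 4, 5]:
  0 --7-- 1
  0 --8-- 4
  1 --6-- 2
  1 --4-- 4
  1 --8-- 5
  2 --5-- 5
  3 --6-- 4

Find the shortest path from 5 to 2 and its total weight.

Using Dijkstra's algorithm from vertex 5:
Shortest path: 5 -> 2
Total weight: 5 = 5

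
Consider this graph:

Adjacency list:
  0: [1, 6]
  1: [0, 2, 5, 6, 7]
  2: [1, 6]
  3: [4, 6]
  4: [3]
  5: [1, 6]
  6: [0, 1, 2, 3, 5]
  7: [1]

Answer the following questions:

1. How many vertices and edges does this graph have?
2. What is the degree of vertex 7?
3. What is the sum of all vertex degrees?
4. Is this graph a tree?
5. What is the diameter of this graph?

Count: 8 vertices, 10 edges.
Vertex 7 has neighbors [1], degree = 1.
Handshaking lemma: 2 * 10 = 20.
A tree on 8 vertices has 7 edges. This graph has 10 edges (3 extra). Not a tree.
Diameter (longest shortest path) = 4.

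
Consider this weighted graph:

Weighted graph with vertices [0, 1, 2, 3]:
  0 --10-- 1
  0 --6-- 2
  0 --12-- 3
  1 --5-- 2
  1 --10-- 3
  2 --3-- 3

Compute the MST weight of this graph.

Applying Kruskal's algorithm (sort edges by weight, add if no cycle):
  Add (2,3) w=3
  Add (1,2) w=5
  Add (0,2) w=6
  Skip (0,1) w=10 (creates cycle)
  Skip (1,3) w=10 (creates cycle)
  Skip (0,3) w=12 (creates cycle)
MST weight = 14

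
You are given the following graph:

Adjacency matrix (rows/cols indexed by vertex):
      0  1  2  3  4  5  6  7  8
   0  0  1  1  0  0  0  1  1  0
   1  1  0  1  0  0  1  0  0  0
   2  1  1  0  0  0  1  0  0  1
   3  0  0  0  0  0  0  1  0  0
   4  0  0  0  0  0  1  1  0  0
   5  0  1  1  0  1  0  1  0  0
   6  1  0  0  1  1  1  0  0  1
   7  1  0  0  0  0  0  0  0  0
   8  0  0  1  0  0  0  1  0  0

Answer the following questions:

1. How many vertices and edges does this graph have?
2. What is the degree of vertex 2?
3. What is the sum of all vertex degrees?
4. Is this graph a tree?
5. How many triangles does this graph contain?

Count: 9 vertices, 13 edges.
Vertex 2 has neighbors [0, 1, 5, 8], degree = 4.
Handshaking lemma: 2 * 13 = 26.
A tree on 9 vertices has 8 edges. This graph has 13 edges (5 extra). Not a tree.
Number of triangles = 3.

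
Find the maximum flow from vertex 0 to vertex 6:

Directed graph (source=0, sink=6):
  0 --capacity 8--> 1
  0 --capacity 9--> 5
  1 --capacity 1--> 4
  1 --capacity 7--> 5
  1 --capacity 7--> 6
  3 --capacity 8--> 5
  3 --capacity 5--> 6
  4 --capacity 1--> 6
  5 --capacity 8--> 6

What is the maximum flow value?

Computing max flow:
  Flow on (0->1): 8/8
  Flow on (0->5): 8/9
  Flow on (1->4): 1/1
  Flow on (1->6): 7/7
  Flow on (4->6): 1/1
  Flow on (5->6): 8/8
Maximum flow = 16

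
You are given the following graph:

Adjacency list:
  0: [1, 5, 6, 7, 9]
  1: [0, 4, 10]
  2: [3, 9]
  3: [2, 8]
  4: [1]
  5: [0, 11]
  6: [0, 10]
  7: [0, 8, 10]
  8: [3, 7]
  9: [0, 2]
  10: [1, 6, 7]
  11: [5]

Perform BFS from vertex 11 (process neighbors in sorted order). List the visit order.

BFS from vertex 11 (neighbors processed in ascending order):
Visit order: 11, 5, 0, 1, 6, 7, 9, 4, 10, 8, 2, 3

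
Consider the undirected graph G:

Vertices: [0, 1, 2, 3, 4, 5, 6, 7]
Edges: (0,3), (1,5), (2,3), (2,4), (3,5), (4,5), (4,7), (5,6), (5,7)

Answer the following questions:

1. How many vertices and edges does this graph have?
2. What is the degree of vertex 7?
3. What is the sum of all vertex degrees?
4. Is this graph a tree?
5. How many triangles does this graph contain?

Count: 8 vertices, 9 edges.
Vertex 7 has neighbors [4, 5], degree = 2.
Handshaking lemma: 2 * 9 = 18.
A tree on 8 vertices has 7 edges. This graph has 9 edges (2 extra). Not a tree.
Number of triangles = 1.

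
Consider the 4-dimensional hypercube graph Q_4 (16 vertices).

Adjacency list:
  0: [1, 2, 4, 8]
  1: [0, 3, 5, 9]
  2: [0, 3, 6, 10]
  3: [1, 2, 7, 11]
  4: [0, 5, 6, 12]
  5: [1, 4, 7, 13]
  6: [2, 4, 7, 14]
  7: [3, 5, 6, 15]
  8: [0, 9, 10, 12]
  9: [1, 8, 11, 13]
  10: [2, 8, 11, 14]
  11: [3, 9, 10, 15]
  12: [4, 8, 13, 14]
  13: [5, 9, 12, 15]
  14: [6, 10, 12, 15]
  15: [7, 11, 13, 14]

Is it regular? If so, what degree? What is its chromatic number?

In Q_4, every vertex has exactly 4 neighbors (flip one of 4 bits), so it is 4-regular.
Q_4 is bipartite (partition by bit-parity), so chromatic number = 2.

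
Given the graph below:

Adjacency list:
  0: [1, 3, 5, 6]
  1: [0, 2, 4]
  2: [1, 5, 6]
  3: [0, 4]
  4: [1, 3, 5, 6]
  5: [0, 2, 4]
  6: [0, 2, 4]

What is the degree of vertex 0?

Vertex 0 has neighbors [1, 3, 5, 6], so deg(0) = 4.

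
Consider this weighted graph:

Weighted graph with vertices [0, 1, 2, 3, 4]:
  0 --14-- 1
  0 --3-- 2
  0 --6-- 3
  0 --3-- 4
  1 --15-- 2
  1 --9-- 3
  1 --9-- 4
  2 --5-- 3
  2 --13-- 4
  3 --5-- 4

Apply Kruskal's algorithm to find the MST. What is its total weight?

Applying Kruskal's algorithm (sort edges by weight, add if no cycle):
  Add (0,4) w=3
  Add (0,2) w=3
  Add (2,3) w=5
  Skip (3,4) w=5 (creates cycle)
  Skip (0,3) w=6 (creates cycle)
  Add (1,4) w=9
  Skip (1,3) w=9 (creates cycle)
  Skip (2,4) w=13 (creates cycle)
  Skip (0,1) w=14 (creates cycle)
  Skip (1,2) w=15 (creates cycle)
MST weight = 20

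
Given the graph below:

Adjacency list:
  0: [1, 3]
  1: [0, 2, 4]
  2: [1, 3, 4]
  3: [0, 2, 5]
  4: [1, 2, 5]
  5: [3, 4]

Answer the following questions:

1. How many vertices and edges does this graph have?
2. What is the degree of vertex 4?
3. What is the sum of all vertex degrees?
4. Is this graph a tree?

Count: 6 vertices, 8 edges.
Vertex 4 has neighbors [1, 2, 5], degree = 3.
Handshaking lemma: 2 * 8 = 16.
A tree on 6 vertices has 5 edges. This graph has 8 edges (3 extra). Not a tree.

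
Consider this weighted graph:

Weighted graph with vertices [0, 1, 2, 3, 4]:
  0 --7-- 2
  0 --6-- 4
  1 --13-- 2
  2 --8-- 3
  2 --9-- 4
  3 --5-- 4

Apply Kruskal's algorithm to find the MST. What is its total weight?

Applying Kruskal's algorithm (sort edges by weight, add if no cycle):
  Add (3,4) w=5
  Add (0,4) w=6
  Add (0,2) w=7
  Skip (2,3) w=8 (creates cycle)
  Skip (2,4) w=9 (creates cycle)
  Add (1,2) w=13
MST weight = 31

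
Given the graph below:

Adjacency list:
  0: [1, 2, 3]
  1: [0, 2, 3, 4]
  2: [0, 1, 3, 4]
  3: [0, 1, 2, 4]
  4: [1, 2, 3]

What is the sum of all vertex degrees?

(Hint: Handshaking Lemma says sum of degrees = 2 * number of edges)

Count edges: 9 edges.
By Handshaking Lemma: sum of degrees = 2 * 9 = 18.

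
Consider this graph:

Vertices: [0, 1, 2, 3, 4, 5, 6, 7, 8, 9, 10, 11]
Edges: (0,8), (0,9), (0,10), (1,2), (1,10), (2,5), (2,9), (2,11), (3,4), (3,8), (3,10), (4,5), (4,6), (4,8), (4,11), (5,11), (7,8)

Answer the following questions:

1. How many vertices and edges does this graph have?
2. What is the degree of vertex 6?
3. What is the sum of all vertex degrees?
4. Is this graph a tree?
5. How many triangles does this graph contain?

Count: 12 vertices, 17 edges.
Vertex 6 has neighbors [4], degree = 1.
Handshaking lemma: 2 * 17 = 34.
A tree on 12 vertices has 11 edges. This graph has 17 edges (6 extra). Not a tree.
Number of triangles = 3.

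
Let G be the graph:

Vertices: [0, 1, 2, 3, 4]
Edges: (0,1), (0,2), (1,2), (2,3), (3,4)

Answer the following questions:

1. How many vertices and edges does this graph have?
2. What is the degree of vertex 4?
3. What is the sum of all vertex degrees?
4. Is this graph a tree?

Count: 5 vertices, 5 edges.
Vertex 4 has neighbors [3], degree = 1.
Handshaking lemma: 2 * 5 = 10.
A tree on 5 vertices has 4 edges. This graph has 5 edges (1 extra). Not a tree.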